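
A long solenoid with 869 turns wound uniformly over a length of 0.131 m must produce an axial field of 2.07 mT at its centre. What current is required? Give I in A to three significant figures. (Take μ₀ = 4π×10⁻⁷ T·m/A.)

I ≈ 0.248 A

Inside a long solenoid B = μ₀nI with n = 6634 m⁻¹, so I = B/(μ₀n).
I = 2.07×10⁻³ / (4π×10⁻⁷ × 6634) = 0.248 A.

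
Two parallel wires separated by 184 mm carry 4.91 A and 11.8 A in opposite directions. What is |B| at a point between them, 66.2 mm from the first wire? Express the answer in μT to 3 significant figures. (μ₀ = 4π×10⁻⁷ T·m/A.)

Each long wire gives B = μ₀I/(2πd). Distances are d₁ = 0.0662 m and d₂ = 0.1178 m.
B₁ = 1.48×10⁻⁵ T, B₂ = 2.00×10⁻⁵ T.
Between antiparallel currents both contributions point the same way, so they add. B = B₁ + B₂ = 1.48×10⁻⁵ + 2.00×10⁻⁵ = 3.49×10⁻⁵ T.

B ≈ 34.9 μT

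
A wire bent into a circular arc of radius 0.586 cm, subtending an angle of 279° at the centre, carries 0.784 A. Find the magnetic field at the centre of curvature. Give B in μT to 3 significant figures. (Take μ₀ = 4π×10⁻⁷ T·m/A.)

The Biot–Savart field of a circular arc at its centre is B = μ₀Iφ/(4πR), with φ = 4.869 rad.
B = (4π×10⁻⁷ × 0.784 × 4.869) / (4π × 0.00586) = 6.51×10⁻⁵ T.

B ≈ 65.1 μT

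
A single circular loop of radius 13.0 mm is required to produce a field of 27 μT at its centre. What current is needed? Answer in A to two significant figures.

I ≈ 0.56 A

At the centre of a circular loop B = μ₀I/(2R), so I = 2RB/μ₀.
With R = 0.013 m, I = 2 × 0.013 × 2.70×10⁻⁵ / (4π×10⁻⁷) = 0.559 A.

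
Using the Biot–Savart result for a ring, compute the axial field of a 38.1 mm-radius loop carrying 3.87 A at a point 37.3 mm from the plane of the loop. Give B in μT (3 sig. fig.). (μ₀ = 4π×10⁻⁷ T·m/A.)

On the axis of a circular loop, B = μ₀IR² / [2(R²+z²)^(3/2)].
R² + z² = (0.0381)² + (0.0373)² = 0.002843 m², and (R²+z²)^(3/2) = 1.52×10⁻⁴ m³.
B = (4π×10⁻⁷ × 3.87 × 0.001452) / (2 × 1.52×10⁻⁴) = 2.33×10⁻⁵ T.

B ≈ 23.3 μT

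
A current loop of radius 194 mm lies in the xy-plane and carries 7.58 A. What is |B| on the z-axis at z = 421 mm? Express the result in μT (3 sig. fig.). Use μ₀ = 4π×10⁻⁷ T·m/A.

B ≈ 1.80 μT

On the axis of a circular loop, B = μ₀IR² / [2(R²+z²)^(3/2)].
R² + z² = (0.194)² + (0.421)² = 0.2149 m², and (R²+z²)^(3/2) = 9.96×10⁻² m³.
B = (4π×10⁻⁷ × 7.58 × 0.03764) / (2 × 9.96×10⁻²) = 1.80×10⁻⁶ T.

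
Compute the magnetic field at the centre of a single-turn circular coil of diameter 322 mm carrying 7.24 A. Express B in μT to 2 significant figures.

At the centre of a circular loop the Biot–Savart law gives B = μ₀I/(2R) (so R = 0.161 m).
B = (4π×10⁻⁷ × 7.24) / (2 × 0.161) = 2.83×10⁻⁵ T.

B ≈ 28 μT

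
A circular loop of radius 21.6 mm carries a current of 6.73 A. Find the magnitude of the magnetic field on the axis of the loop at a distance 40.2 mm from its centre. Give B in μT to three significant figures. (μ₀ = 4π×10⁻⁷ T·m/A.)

On the axis of a circular loop, B = μ₀IR² / [2(R²+z²)^(3/2)].
R² + z² = (0.0216)² + (0.0402)² = 0.002083 m², and (R²+z²)^(3/2) = 9.50×10⁻⁵ m³.
B = (4π×10⁻⁷ × 6.73 × 0.0004666) / (2 × 9.50×10⁻⁵) = 2.08×10⁻⁵ T.

B ≈ 20.8 μT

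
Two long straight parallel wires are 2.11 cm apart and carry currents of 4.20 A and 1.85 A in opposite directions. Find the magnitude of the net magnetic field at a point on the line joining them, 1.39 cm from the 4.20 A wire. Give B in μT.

B ≈ 112 μT

Each long wire gives B = μ₀I/(2πd). Distances are d₁ = 0.0139 m and d₂ = 0.0072 m.
B₁ = 6.04×10⁻⁵ T, B₂ = 5.14×10⁻⁵ T.
Between antiparallel currents both contributions point the same way, so they add. B = B₁ + B₂ = 6.04×10⁻⁵ + 5.14×10⁻⁵ = 1.12×10⁻⁴ T.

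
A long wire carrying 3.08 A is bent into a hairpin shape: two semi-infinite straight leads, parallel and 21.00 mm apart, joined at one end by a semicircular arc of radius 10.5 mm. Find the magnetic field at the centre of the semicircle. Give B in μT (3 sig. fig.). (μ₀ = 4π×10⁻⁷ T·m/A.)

The semicircular arc contributes B_arc = μ₀I·π/(4πR) = μ₀I/(4R) = 9.22×10⁻⁵ T.
Each semi-infinite lead is at perpendicular distance R = 0.0105 m from the centre, with the perpendicular foot at its near end, so it contributes μ₀I/(4πR); both point the same way, together 5.87×10⁻⁵ T.
Arc and leads all point the same direction: B = 9.22×10⁻⁵ + 5.87×10⁻⁵ = 1.51×10⁻⁴ T.

B ≈ 151 μT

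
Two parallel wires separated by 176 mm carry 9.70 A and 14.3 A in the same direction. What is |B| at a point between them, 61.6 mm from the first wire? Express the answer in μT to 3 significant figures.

B ≈ 6.49 μT

Each long wire gives B = μ₀I/(2πd). Distances are d₁ = 0.0616 m and d₂ = 0.1144 m.
B₁ = 3.15×10⁻⁵ T, B₂ = 2.50×10⁻⁵ T.
Between parallel currents the two contributions point in opposite directions, so they subtract. B = |B₁ − B₂| = |3.15×10⁻⁵ − 2.50×10⁻⁵| = 6.49×10⁻⁶ T.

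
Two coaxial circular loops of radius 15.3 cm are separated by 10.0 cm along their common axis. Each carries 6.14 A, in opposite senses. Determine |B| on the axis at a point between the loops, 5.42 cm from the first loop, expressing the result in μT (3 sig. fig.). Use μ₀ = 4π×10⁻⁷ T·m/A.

Each loop contributes B = μ₀IR²/[2(R²+z²)^(3/2)] on the axis, with z measured from that loop.
Loop 1 (z = 0.0542 m): B₁ = 2.11×10⁻⁵ T. Loop 2 (z = 0.0458 m): B₂ = 2.22×10⁻⁵ T.
The fields oppose: B = |B₁ − B₂| = 1.05×10⁻⁶ T.

B ≈ 1.05 μT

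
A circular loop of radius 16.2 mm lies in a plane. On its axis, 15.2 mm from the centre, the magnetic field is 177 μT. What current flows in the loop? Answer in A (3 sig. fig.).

I ≈ 11.8 A

On the axis of a loop, B = μ₀IR²/[2(R²+z²)^(3/2)], so I = 2B(R²+z²)^(3/2)/(μ₀R²).
R² + z² = 0.0002624 + 0.000231 = 0.0004935 m²; raised to 3/2 gives 1.10×10⁻⁵ m³.
I = 2 × 1.77×10⁻⁴ × 1.10×10⁻⁵ / (1.26×10⁻⁶ × 0.0002624) = 11.8 A.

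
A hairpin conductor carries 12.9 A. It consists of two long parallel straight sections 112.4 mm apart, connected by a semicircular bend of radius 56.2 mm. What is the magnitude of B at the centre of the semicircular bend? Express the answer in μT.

The semicircular arc contributes B_arc = μ₀I·π/(4πR) = μ₀I/(4R) = 7.21×10⁻⁵ T.
Each semi-infinite lead is at perpendicular distance R = 0.0562 m from the centre, with the perpendicular foot at its near end, so it contributes μ₀I/(4πR); both point the same way, together 4.59×10⁻⁵ T.
Arc and leads all point the same direction: B = 7.21×10⁻⁵ + 4.59×10⁻⁵ = 1.18×10⁻⁴ T.

B ≈ 118 μT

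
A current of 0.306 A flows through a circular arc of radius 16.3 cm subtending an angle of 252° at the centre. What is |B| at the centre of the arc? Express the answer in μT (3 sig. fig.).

The Biot–Savart field of a circular arc at its centre is B = μ₀Iφ/(4πR), with φ = 4.398 rad.
B = (4π×10⁻⁷ × 0.306 × 4.398) / (4π × 0.163) = 8.26×10⁻⁷ T.

B ≈ 0.826 μT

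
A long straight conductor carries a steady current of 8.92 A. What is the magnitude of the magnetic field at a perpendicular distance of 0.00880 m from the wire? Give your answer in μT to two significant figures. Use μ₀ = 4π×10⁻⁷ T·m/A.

For an infinitely long straight wire, B = μ₀I/(2πd).
B = (4π×10⁻⁷ × 8.92) / (2π × 0.0088) = 2.03×10⁻⁴ T.

B ≈ 200 μT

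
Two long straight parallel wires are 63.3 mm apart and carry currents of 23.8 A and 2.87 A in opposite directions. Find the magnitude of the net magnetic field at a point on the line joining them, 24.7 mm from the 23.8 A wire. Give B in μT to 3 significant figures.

B ≈ 208 μT

Each long wire gives B = μ₀I/(2πd). Distances are d₁ = 0.0247 m and d₂ = 0.0386 m.
B₁ = 1.93×10⁻⁴ T, B₂ = 1.49×10⁻⁵ T.
Between antiparallel currents both contributions point the same way, so they add. B = B₁ + B₂ = 1.93×10⁻⁴ + 1.49×10⁻⁵ = 2.08×10⁻⁴ T.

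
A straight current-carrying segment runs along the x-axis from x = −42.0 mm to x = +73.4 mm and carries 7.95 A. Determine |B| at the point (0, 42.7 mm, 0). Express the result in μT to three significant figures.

B ≈ 29.1 μT

For a finite straight segment, B = (μ₀I/4πd)(sinθ₁ + sinθ₂), where θ₁, θ₂ are the angles from the perpendicular to each end.
The perpendicular distance is d = 0.0427 m; the end-offsets along the wire are a = 0.042 m and b = 0.0734 m.
sinθ₁ = 0.042/√(0.042²+0.0427²) = 0.7012; sinθ₂ = 0.0734/√(0.0734²+0.0427²) = 0.8644.
B = (4π×10⁻⁷ × 7.95) / (4π × 0.0427) × (0.7012 + 0.8644) = 2.91×10⁻⁵ T.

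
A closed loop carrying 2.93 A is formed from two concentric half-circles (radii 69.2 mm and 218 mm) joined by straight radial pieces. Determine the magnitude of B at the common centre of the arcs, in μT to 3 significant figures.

B ≈ 9.08 μT

The radial connectors point toward the centre, so dl × r̂ = 0 and they contribute nothing.
Each semicircle gives μ₀I/(4R): inner arc 1.33×10⁻⁵ T, outer arc 4.22×10⁻⁶ T.
The two arcs carry current in opposite angular senses, so their fields oppose: B = |1.33×10⁻⁵ − 4.22×10⁻⁶| = 9.08×10⁻⁶ T.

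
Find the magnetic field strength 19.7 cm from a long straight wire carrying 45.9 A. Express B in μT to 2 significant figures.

B ≈ 47 μT

For an infinitely long straight wire, B = μ₀I/(2πd).
B = (4π×10⁻⁷ × 45.9) / (2π × 0.197) = 4.66×10⁻⁵ T.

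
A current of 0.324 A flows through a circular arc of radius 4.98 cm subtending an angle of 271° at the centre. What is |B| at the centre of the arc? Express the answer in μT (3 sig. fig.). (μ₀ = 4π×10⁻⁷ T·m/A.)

B ≈ 3.08 μT

The Biot–Savart field of a circular arc at its centre is B = μ₀Iφ/(4πR), with φ = 4.73 rad.
B = (4π×10⁻⁷ × 0.324 × 4.73) / (4π × 0.0498) = 3.08×10⁻⁶ T.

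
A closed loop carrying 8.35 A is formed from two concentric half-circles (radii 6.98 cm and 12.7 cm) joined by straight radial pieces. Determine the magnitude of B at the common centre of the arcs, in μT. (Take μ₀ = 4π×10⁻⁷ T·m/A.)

B ≈ 16.9 μT

The radial connectors point toward the centre, so dl × r̂ = 0 and they contribute nothing.
Each semicircle gives μ₀I/(4R): inner arc 3.76×10⁻⁵ T, outer arc 2.07×10⁻⁵ T.
The two arcs carry current in opposite angular senses, so their fields oppose: B = |3.76×10⁻⁵ − 2.07×10⁻⁵| = 1.69×10⁻⁵ T.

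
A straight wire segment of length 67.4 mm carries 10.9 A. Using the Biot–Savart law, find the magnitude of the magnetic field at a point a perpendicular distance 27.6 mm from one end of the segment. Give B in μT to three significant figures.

For a finite straight segment, B = (μ₀I/4πd)(sinθ₁ + sinθ₂), where θ₁, θ₂ are the angles from the perpendicular to each end.
The perpendicular foot is at one end, so the two end-offsets along the wire are 0 and L = 0.0674 m.
sinθ₁ = 0/√(0²+0.0276²) = 0.0000; sinθ₂ = 0.0674/√(0.0674²+0.0276²) = 0.9254.
B = (4π×10⁻⁷ × 10.9) / (4π × 0.0276) × (0.0000 + 0.9254) = 3.65×10⁻⁵ T.

B ≈ 36.5 μT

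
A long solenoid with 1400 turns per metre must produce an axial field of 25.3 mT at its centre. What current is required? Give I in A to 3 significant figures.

Inside a long solenoid B = μ₀nI with n = 1400 m⁻¹, so I = B/(μ₀n).
I = 2.53×10⁻² / (4π×10⁻⁷ × 1400) = 14.4 A.

I ≈ 14.4 A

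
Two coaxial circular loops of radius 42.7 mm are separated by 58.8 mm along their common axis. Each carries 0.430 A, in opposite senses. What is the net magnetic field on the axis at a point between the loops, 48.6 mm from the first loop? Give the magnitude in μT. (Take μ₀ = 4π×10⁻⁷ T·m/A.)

Each loop contributes B = μ₀IR²/[2(R²+z²)^(3/2)] on the axis, with z measured from that loop.
Loop 1 (z = 0.0486 m): B₁ = 1.82×10⁻⁶ T. Loop 2 (z = 0.0102 m): B₂ = 5.82×10⁻⁶ T.
The fields oppose: B = |B₁ − B₂| = 4.00×10⁻⁶ T.

B ≈ 4.00 μT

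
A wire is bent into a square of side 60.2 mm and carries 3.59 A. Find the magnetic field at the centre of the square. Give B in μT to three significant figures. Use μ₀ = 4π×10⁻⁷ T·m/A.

B ≈ 67.5 μT

Each side is a finite straight segment at perpendicular distance d = a/(2 tan(π/4)) = 0.0301 m from the centre, with end-angles ±π/4.
One side contributes B₁ = (μ₀I/4πd)·2 sin(π/4) = 1.69×10⁻⁵ T.
All 4 sides add in the same direction: B = 4 × 1.69×10⁻⁵ = 6.75×10⁻⁵ T.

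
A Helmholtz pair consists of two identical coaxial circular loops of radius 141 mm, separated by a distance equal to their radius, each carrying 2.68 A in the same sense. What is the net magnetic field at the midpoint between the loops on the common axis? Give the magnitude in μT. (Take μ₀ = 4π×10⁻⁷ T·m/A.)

B ≈ 17.1 μT

Each loop contributes B = μ₀IR²/[2(R²+z²)^(3/2)] on the axis, with z measured from that loop.
Loop 1 (z = 0.0705 m): B₁ = 8.55×10⁻⁶ T. Loop 2 (z = 0.0705 m): B₂ = 8.55×10⁻⁶ T.
The fields add: B = B₁ + B₂ = 1.71×10⁻⁵ T.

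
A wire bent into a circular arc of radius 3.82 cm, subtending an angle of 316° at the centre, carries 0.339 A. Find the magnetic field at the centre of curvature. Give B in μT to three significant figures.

B ≈ 4.89 μT

The Biot–Savart field of a circular arc at its centre is B = μ₀Iφ/(4πR), with φ = 5.515 rad.
B = (4π×10⁻⁷ × 0.339 × 5.515) / (4π × 0.0382) = 4.89×10⁻⁶ T.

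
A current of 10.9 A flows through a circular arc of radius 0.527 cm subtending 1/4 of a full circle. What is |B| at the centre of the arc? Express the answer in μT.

B ≈ 325 μT

The Biot–Savart field of a circular arc at its centre is B = μ₀Iφ/(4πR), with φ = 1.571 rad.
B = (4π×10⁻⁷ × 10.9 × 1.571) / (4π × 0.00527) = 3.25×10⁻⁴ T.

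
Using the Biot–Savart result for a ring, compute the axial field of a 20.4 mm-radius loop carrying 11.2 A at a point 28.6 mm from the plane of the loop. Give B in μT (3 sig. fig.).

B ≈ 67.5 μT

On the axis of a circular loop, B = μ₀IR² / [2(R²+z²)^(3/2)].
R² + z² = (0.0204)² + (0.0286)² = 0.001234 m², and (R²+z²)^(3/2) = 4.34×10⁻⁵ m³.
B = (4π×10⁻⁷ × 11.2 × 0.0004162) / (2 × 4.34×10⁻⁵) = 6.75×10⁻⁵ T.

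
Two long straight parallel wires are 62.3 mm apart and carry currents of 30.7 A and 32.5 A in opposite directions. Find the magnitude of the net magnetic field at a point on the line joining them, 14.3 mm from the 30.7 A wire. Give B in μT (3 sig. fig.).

B ≈ 565 μT

Each long wire gives B = μ₀I/(2πd). Distances are d₁ = 0.0143 m and d₂ = 0.048 m.
B₁ = 4.29×10⁻⁴ T, B₂ = 1.35×10⁻⁴ T.
Between antiparallel currents both contributions point the same way, so they add. B = B₁ + B₂ = 4.29×10⁻⁴ + 1.35×10⁻⁴ = 5.65×10⁻⁴ T.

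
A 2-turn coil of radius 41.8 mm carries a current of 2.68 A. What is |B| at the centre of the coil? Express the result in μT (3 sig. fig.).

B ≈ 80.6 μT

For an N-turn flat coil, B = Nμ₀I/(2R) with R = 0.0418 m.
B = 2 × 4.03×10⁻⁵ T = 8.06×10⁻⁵ T.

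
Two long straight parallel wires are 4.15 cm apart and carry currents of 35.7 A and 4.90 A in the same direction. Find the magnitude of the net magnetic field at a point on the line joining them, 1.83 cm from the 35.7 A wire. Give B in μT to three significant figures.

Each long wire gives B = μ₀I/(2πd). Distances are d₁ = 0.0183 m and d₂ = 0.0232 m.
B₁ = 3.90×10⁻⁴ T, B₂ = 4.22×10⁻⁵ T.
Between parallel currents the two contributions point in opposite directions, so they subtract. B = |B₁ − B₂| = |3.90×10⁻⁴ − 4.22×10⁻⁵| = 3.48×10⁻⁴ T.

B ≈ 348 μT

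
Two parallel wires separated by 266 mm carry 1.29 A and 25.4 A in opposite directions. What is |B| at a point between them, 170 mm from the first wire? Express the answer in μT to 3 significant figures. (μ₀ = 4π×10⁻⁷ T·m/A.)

B ≈ 54.4 μT

Each long wire gives B = μ₀I/(2πd). Distances are d₁ = 0.17 m and d₂ = 0.096 m.
B₁ = 1.52×10⁻⁶ T, B₂ = 5.29×10⁻⁵ T.
Between antiparallel currents both contributions point the same way, so they add. B = B₁ + B₂ = 1.52×10⁻⁶ + 5.29×10⁻⁵ = 5.44×10⁻⁵ T.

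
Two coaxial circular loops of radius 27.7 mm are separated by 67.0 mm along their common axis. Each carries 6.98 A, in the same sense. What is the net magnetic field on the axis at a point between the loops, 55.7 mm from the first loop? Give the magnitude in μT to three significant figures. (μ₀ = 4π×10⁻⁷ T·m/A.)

Each loop contributes B = μ₀IR²/[2(R²+z²)^(3/2)] on the axis, with z measured from that loop.
Loop 1 (z = 0.0557 m): B₁ = 1.40×10⁻⁵ T. Loop 2 (z = 0.0113 m): B₂ = 1.26×10⁻⁴ T.
The fields add: B = B₁ + B₂ = 1.40×10⁻⁴ T.

B ≈ 140 μT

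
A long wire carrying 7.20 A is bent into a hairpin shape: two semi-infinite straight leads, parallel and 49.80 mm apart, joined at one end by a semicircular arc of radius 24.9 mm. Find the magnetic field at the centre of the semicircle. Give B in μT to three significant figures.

The semicircular arc contributes B_arc = μ₀I·π/(4πR) = μ₀I/(4R) = 9.08×10⁻⁵ T.
Each semi-infinite lead is at perpendicular distance R = 0.0249 m from the centre, with the perpendicular foot at its near end, so it contributes μ₀I/(4πR); both point the same way, together 5.78×10⁻⁵ T.
Arc and leads all point the same direction: B = 9.08×10⁻⁵ + 5.78×10⁻⁵ = 1.49×10⁻⁴ T.

B ≈ 149 μT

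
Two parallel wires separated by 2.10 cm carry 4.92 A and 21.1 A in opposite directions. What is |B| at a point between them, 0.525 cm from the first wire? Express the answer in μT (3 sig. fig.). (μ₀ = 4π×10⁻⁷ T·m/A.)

B ≈ 455 μT

Each long wire gives B = μ₀I/(2πd). Distances are d₁ = 0.00525 m and d₂ = 0.01575 m.
B₁ = 1.87×10⁻⁴ T, B₂ = 2.68×10⁻⁴ T.
Between antiparallel currents both contributions point the same way, so they add. B = B₁ + B₂ = 1.87×10⁻⁴ + 2.68×10⁻⁴ = 4.55×10⁻⁴ T.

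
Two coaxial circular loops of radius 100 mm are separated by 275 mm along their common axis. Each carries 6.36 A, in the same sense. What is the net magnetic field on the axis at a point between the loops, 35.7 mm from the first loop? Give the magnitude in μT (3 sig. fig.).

Each loop contributes B = μ₀IR²/[2(R²+z²)^(3/2)] on the axis, with z measured from that loop.
Loop 1 (z = 0.0357 m): B₁ = 3.34×10⁻⁵ T. Loop 2 (z = 0.2393 m): B₂ = 2.29×10⁻⁶ T.
The fields add: B = B₁ + B₂ = 3.57×10⁻⁵ T.

B ≈ 35.7 μT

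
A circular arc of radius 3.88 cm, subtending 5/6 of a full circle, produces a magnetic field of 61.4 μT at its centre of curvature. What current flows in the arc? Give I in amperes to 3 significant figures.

I ≈ 4.55 A

For a circular arc, B = μ₀Iφ/(4πR) with φ in radians; here φ = 5.236 rad.
So I = 4πRB/(μ₀φ) = 4π × 0.0388 × 6.14×10⁻⁵ / (4π×10⁻⁷ × 5.236) = 4.55 A.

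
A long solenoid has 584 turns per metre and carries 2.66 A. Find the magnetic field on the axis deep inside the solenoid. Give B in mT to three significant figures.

Inside a long solenoid, B = μ₀nI with n = 584 turns/m.
B = 4π×10⁻⁷ × 584 × 2.66 = 1.95×10⁻³ T.

B ≈ 1.95 mT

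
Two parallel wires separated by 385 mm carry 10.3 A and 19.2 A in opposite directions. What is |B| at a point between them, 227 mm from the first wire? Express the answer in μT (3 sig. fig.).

B ≈ 33.4 μT

Each long wire gives B = μ₀I/(2πd). Distances are d₁ = 0.227 m and d₂ = 0.158 m.
B₁ = 9.07×10⁻⁶ T, B₂ = 2.43×10⁻⁵ T.
Between antiparallel currents both contributions point the same way, so they add. B = B₁ + B₂ = 9.07×10⁻⁶ + 2.43×10⁻⁵ = 3.34×10⁻⁵ T.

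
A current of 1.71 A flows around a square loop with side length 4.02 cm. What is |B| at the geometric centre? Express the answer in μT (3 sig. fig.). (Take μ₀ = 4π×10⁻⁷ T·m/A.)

B ≈ 48.1 μT

Each side is a finite straight segment at perpendicular distance d = a/(2 tan(π/4)) = 0.0201 m from the centre, with end-angles ±π/4.
One side contributes B₁ = (μ₀I/4πd)·2 sin(π/4) = 1.20×10⁻⁵ T.
All 4 sides add in the same direction: B = 4 × 1.20×10⁻⁵ = 4.81×10⁻⁵ T.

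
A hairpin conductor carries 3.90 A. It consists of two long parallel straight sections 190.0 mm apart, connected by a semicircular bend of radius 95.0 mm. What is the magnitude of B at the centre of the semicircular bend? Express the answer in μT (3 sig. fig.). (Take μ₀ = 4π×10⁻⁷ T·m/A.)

The semicircular arc contributes B_arc = μ₀I·π/(4πR) = μ₀I/(4R) = 1.29×10⁻⁵ T.
Each semi-infinite lead is at perpendicular distance R = 0.095 m from the centre, with the perpendicular foot at its near end, so it contributes μ₀I/(4πR); both point the same way, together 8.21×10⁻⁶ T.
Arc and leads all point the same direction: B = 1.29×10⁻⁵ + 8.21×10⁻⁶ = 2.11×10⁻⁵ T.

B ≈ 21.1 μT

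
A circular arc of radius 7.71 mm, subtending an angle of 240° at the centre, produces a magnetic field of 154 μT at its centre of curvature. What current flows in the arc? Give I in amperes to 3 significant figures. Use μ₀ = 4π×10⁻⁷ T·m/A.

I ≈ 2.83 A

For a circular arc, B = μ₀Iφ/(4πR) with φ in radians; here φ = 4.189 rad.
So I = 4πRB/(μ₀φ) = 4π × 0.00771 × 1.54×10⁻⁴ / (4π×10⁻⁷ × 4.189) = 2.83 A.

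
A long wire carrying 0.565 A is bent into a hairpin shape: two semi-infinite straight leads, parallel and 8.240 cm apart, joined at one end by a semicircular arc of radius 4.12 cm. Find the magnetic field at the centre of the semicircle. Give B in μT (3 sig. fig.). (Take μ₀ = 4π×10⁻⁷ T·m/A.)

B ≈ 7.05 μT

The semicircular arc contributes B_arc = μ₀I·π/(4πR) = μ₀I/(4R) = 4.31×10⁻⁶ T.
Each semi-infinite lead is at perpendicular distance R = 0.0412 m from the centre, with the perpendicular foot at its near end, so it contributes μ₀I/(4πR); both point the same way, together 2.74×10⁻⁶ T.
Arc and leads all point the same direction: B = 4.31×10⁻⁶ + 2.74×10⁻⁶ = 7.05×10⁻⁶ T.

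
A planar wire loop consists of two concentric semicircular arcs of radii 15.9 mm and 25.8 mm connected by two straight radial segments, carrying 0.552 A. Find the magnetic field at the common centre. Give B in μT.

The radial connectors point toward the centre, so dl × r̂ = 0 and they contribute nothing.
Each semicircle gives μ₀I/(4R): inner arc 1.09×10⁻⁵ T, outer arc 6.72×10⁻⁶ T.
The two arcs carry current in opposite angular senses, so their fields oppose: B = |1.09×10⁻⁵ − 6.72×10⁻⁶| = 4.19×10⁻⁶ T.

B ≈ 4.19 μT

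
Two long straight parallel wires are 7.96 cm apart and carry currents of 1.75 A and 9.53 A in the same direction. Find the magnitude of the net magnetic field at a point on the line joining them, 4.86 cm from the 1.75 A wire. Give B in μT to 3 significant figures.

B ≈ 54.3 μT

Each long wire gives B = μ₀I/(2πd). Distances are d₁ = 0.0486 m and d₂ = 0.031 m.
B₁ = 7.20×10⁻⁶ T, B₂ = 6.15×10⁻⁵ T.
Between parallel currents the two contributions point in opposite directions, so they subtract. B = |B₁ − B₂| = |7.20×10⁻⁶ − 6.15×10⁻⁵| = 5.43×10⁻⁵ T.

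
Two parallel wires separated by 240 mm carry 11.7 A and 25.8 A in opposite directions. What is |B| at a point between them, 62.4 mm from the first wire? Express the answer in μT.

B ≈ 66.6 μT

Each long wire gives B = μ₀I/(2πd). Distances are d₁ = 0.0624 m and d₂ = 0.1776 m.
B₁ = 3.75×10⁻⁵ T, B₂ = 2.91×10⁻⁵ T.
Between antiparallel currents both contributions point the same way, so they add. B = B₁ + B₂ = 3.75×10⁻⁵ + 2.91×10⁻⁵ = 6.66×10⁻⁵ T.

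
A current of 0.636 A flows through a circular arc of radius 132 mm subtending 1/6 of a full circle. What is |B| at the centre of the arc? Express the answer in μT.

The Biot–Savart field of a circular arc at its centre is B = μ₀Iφ/(4πR), with φ = 1.047 rad.
B = (4π×10⁻⁷ × 0.636 × 1.047) / (4π × 0.132) = 5.05×10⁻⁷ T.

B ≈ 0.505 μT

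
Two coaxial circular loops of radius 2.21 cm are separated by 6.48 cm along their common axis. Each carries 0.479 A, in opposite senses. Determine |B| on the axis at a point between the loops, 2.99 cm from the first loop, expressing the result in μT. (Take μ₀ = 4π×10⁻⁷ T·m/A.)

Each loop contributes B = μ₀IR²/[2(R²+z²)^(3/2)] on the axis, with z measured from that loop.
Loop 1 (z = 0.0299 m): B₁ = 2.86×10⁻⁶ T. Loop 2 (z = 0.0349 m): B₂ = 2.09×10⁻⁶ T.
The fields oppose: B = |B₁ − B₂| = 7.75×10⁻⁷ T.

B ≈ 0.775 μT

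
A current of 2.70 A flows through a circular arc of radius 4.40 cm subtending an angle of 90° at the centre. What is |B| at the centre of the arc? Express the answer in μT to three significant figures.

The Biot–Savart field of a circular arc at its centre is B = μ₀Iφ/(4πR), with φ = 1.571 rad.
B = (4π×10⁻⁷ × 2.70 × 1.571) / (4π × 0.044) = 9.64×10⁻⁶ T.

B ≈ 9.64 μT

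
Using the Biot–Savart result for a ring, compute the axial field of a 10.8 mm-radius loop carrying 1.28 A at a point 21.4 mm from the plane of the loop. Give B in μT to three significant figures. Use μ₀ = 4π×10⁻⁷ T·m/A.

B ≈ 6.81 μT

On the axis of a circular loop, B = μ₀IR² / [2(R²+z²)^(3/2)].
R² + z² = (0.0108)² + (0.0214)² = 0.0005746 m², and (R²+z²)^(3/2) = 1.38×10⁻⁵ m³.
B = (4π×10⁻⁷ × 1.28 × 0.0001166) / (2 × 1.38×10⁻⁵) = 6.81×10⁻⁶ T.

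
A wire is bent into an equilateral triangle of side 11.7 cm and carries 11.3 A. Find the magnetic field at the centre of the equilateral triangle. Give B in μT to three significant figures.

Each side is a finite straight segment at perpendicular distance d = a/(2 tan(π/3)) = 0.03377 m from the centre, with end-angles ±π/3.
One side contributes B₁ = (μ₀I/4πd)·2 sin(π/3) = 5.79×10⁻⁵ T.
All 3 sides add in the same direction: B = 3 × 5.79×10⁻⁵ = 1.74×10⁻⁴ T.

B ≈ 174 μT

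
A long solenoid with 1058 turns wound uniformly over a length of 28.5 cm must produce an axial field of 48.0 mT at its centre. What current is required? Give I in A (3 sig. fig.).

I ≈ 10.3 A

Inside a long solenoid B = μ₀nI with n = 3712 m⁻¹, so I = B/(μ₀n).
I = 4.80×10⁻² / (4π×10⁻⁷ × 3712) = 10.3 A.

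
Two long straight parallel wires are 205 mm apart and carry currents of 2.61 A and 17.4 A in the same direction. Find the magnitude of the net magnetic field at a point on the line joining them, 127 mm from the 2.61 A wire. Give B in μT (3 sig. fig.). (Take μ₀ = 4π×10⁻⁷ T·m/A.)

B ≈ 40.5 μT

Each long wire gives B = μ₀I/(2πd). Distances are d₁ = 0.127 m and d₂ = 0.078 m.
B₁ = 4.11×10⁻⁶ T, B₂ = 4.46×10⁻⁵ T.
Between parallel currents the two contributions point in opposite directions, so they subtract. B = |B₁ − B₂| = |4.11×10⁻⁶ − 4.46×10⁻⁵| = 4.05×10⁻⁵ T.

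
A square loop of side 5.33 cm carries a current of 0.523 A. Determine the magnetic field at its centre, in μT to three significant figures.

B ≈ 11.1 μT

Each side is a finite straight segment at perpendicular distance d = a/(2 tan(π/4)) = 0.02665 m from the centre, with end-angles ±π/4.
One side contributes B₁ = (μ₀I/4πd)·2 sin(π/4) = 2.78×10⁻⁶ T.
All 4 sides add in the same direction: B = 4 × 2.78×10⁻⁶ = 1.11×10⁻⁵ T.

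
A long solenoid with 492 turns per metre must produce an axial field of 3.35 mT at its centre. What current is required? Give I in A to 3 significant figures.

I ≈ 5.42 A

Inside a long solenoid B = μ₀nI with n = 492 m⁻¹, so I = B/(μ₀n).
I = 3.35×10⁻³ / (4π×10⁻⁷ × 492) = 5.42 A.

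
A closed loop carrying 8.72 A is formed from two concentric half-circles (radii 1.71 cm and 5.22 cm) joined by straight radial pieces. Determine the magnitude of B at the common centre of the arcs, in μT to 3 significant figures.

The radial connectors point toward the centre, so dl × r̂ = 0 and they contribute nothing.
Each semicircle gives μ₀I/(4R): inner arc 1.60×10⁻⁴ T, outer arc 5.25×10⁻⁵ T.
The two arcs carry current in opposite angular senses, so their fields oppose: B = |1.60×10⁻⁴ − 5.25×10⁻⁵| = 1.08×10⁻⁴ T.

B ≈ 108 μT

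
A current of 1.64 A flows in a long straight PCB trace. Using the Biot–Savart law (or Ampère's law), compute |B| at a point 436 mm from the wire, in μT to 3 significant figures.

For an infinitely long straight wire, B = μ₀I/(2πd).
B = (4π×10⁻⁷ × 1.64) / (2π × 0.436) = 7.52×10⁻⁷ T.

B ≈ 0.752 μT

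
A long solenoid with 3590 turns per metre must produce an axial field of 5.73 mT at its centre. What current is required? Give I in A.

Inside a long solenoid B = μ₀nI with n = 3590 m⁻¹, so I = B/(μ₀n).
I = 5.73×10⁻³ / (4π×10⁻⁷ × 3590) = 1.27 A.

I ≈ 1.27 A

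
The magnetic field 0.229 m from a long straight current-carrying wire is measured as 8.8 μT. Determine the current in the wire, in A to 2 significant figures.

I ≈ 10 A

For a long straight wire B = μ₀I/(2πd), so I = 2πdB/μ₀.
I = 2π × 0.229 × 8.80×10⁻⁶ / (4π×10⁻⁷) = 10.1 A.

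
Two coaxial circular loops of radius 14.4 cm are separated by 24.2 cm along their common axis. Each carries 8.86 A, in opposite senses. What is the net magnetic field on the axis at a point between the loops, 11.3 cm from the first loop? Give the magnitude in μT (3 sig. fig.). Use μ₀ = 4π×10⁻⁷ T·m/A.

B ≈ 2.85 μT

Each loop contributes B = μ₀IR²/[2(R²+z²)^(3/2)] on the axis, with z measured from that loop.
Loop 1 (z = 0.113 m): B₁ = 1.88×10⁻⁵ T. Loop 2 (z = 0.129 m): B₂ = 1.60×10⁻⁵ T.
The fields oppose: B = |B₁ − B₂| = 2.85×10⁻⁶ T.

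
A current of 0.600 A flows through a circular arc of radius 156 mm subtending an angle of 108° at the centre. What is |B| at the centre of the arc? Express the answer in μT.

B ≈ 0.725 μT

The Biot–Savart field of a circular arc at its centre is B = μ₀Iφ/(4πR), with φ = 1.885 rad.
B = (4π×10⁻⁷ × 0.600 × 1.885) / (4π × 0.156) = 7.25×10⁻⁷ T.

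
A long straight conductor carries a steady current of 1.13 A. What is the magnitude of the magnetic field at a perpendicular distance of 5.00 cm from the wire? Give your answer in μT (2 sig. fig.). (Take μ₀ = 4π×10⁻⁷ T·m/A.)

For an infinitely long straight wire, B = μ₀I/(2πd).
B = (4π×10⁻⁷ × 1.13) / (2π × 0.05) = 4.52×10⁻⁶ T.

B ≈ 4.5 μT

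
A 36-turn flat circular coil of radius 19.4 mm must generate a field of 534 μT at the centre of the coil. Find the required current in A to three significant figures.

I ≈ 0.458 A

For an N-turn coil, B = Nμ₀I/(2R) with R = 0.0194 m, so I = 2RB/(Nμ₀) = 2 × 0.0194 × 5.34×10⁻⁴ / (36 × 4π×10⁻⁷) = 0.458 A.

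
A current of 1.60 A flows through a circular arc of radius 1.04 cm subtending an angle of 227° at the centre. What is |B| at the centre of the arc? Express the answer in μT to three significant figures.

B ≈ 61.0 μT

The Biot–Savart field of a circular arc at its centre is B = μ₀Iφ/(4πR), with φ = 3.962 rad.
B = (4π×10⁻⁷ × 1.60 × 3.962) / (4π × 0.0104) = 6.10×10⁻⁵ T.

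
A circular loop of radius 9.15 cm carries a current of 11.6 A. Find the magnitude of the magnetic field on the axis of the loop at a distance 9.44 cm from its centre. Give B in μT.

B ≈ 26.9 μT

On the axis of a circular loop, B = μ₀IR² / [2(R²+z²)^(3/2)].
R² + z² = (0.0915)² + (0.0944)² = 0.01728 m², and (R²+z²)^(3/2) = 2.27×10⁻³ m³.
B = (4π×10⁻⁷ × 11.6 × 0.008372) / (2 × 2.27×10⁻³) = 2.69×10⁻⁵ T.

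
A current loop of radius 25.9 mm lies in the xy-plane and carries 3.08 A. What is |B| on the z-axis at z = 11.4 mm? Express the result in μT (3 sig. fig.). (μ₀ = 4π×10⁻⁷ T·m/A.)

B ≈ 57.3 μT

On the axis of a circular loop, B = μ₀IR² / [2(R²+z²)^(3/2)].
R² + z² = (0.0259)² + (0.0114)² = 0.0008008 m², and (R²+z²)^(3/2) = 2.27×10⁻⁵ m³.
B = (4π×10⁻⁷ × 3.08 × 0.0006708) / (2 × 2.27×10⁻⁵) = 5.73×10⁻⁵ T.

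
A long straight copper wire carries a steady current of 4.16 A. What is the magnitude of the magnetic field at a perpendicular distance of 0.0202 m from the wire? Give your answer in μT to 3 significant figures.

B ≈ 41.2 μT

For an infinitely long straight wire, B = μ₀I/(2πd).
B = (4π×10⁻⁷ × 4.16) / (2π × 0.0202) = 4.12×10⁻⁵ T.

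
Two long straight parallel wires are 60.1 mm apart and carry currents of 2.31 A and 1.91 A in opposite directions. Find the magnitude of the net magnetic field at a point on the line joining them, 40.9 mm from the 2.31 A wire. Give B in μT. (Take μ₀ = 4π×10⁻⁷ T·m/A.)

B ≈ 31.2 μT

Each long wire gives B = μ₀I/(2πd). Distances are d₁ = 0.0409 m and d₂ = 0.0192 m.
B₁ = 1.13×10⁻⁵ T, B₂ = 1.99×10⁻⁵ T.
Between antiparallel currents both contributions point the same way, so they add. B = B₁ + B₂ = 1.13×10⁻⁵ + 1.99×10⁻⁵ = 3.12×10⁻⁵ T.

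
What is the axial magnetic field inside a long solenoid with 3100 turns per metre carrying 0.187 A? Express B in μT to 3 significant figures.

B ≈ 728 μT

Inside a long solenoid, B = μ₀nI with n = 3100 turns/m.
B = 4π×10⁻⁷ × 3100 × 0.187 = 7.28×10⁻⁴ T.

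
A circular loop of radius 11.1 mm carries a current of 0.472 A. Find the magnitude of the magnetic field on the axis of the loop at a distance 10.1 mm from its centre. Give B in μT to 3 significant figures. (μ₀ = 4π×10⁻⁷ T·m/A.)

On the axis of a circular loop, B = μ₀IR² / [2(R²+z²)^(3/2)].
R² + z² = (0.0111)² + (0.0101)² = 0.0002252 m², and (R²+z²)^(3/2) = 3.38×10⁻⁶ m³.
B = (4π×10⁻⁷ × 0.472 × 0.0001232) / (2 × 3.38×10⁻⁶) = 1.08×10⁻⁵ T.

B ≈ 10.8 μT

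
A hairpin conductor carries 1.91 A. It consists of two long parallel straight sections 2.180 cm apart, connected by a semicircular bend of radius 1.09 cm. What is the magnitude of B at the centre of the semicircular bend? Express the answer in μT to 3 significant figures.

The semicircular arc contributes B_arc = μ₀I·π/(4πR) = μ₀I/(4R) = 5.50×10⁻⁵ T.
Each semi-infinite lead is at perpendicular distance R = 0.0109 m from the centre, with the perpendicular foot at its near end, so it contributes μ₀I/(4πR); both point the same way, together 3.50×10⁻⁵ T.
Arc and leads all point the same direction: B = 5.50×10⁻⁵ + 3.50×10⁻⁵ = 9.01×10⁻⁵ T.

B ≈ 90.1 μT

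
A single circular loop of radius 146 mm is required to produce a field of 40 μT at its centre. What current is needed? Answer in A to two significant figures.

I ≈ 9.3 A

At the centre of a circular loop B = μ₀I/(2R), so I = 2RB/μ₀.
With R = 0.146 m, I = 2 × 0.146 × 4.00×10⁻⁵ / (4π×10⁻⁷) = 9.29 A.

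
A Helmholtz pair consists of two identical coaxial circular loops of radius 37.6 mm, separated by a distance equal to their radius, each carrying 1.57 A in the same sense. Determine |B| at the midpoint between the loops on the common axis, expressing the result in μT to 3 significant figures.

B ≈ 37.5 μT

Each loop contributes B = μ₀IR²/[2(R²+z²)^(3/2)] on the axis, with z measured from that loop.
Loop 1 (z = 0.0188 m): B₁ = 1.88×10⁻⁵ T. Loop 2 (z = 0.0188 m): B₂ = 1.88×10⁻⁵ T.
The fields add: B = B₁ + B₂ = 3.75×10⁻⁵ T.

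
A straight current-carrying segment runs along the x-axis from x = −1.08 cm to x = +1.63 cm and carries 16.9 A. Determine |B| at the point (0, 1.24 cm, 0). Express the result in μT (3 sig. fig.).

B ≈ 198 μT

For a finite straight segment, B = (μ₀I/4πd)(sinθ₁ + sinθ₂), where θ₁, θ₂ are the angles from the perpendicular to each end.
The perpendicular distance is d = 0.0124 m; the end-offsets along the wire are a = 0.0108 m and b = 0.0163 m.
sinθ₁ = 0.0108/√(0.0108²+0.0124²) = 0.6568; sinθ₂ = 0.0163/√(0.0163²+0.0124²) = 0.7959.
B = (4π×10⁻⁷ × 16.9) / (4π × 0.0124) × (0.6568 + 0.7959) = 1.98×10⁻⁴ T.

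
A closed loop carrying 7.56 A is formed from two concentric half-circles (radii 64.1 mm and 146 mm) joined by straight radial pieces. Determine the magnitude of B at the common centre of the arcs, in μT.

B ≈ 20.8 μT

The radial connectors point toward the centre, so dl × r̂ = 0 and they contribute nothing.
Each semicircle gives μ₀I/(4R): inner arc 3.71×10⁻⁵ T, outer arc 1.63×10⁻⁵ T.
The two arcs carry current in opposite angular senses, so their fields oppose: B = |3.71×10⁻⁵ − 1.63×10⁻⁵| = 2.08×10⁻⁵ T.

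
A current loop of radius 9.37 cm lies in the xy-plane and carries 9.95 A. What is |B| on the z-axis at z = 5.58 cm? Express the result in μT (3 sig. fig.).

B ≈ 42.3 μT

On the axis of a circular loop, B = μ₀IR² / [2(R²+z²)^(3/2)].
R² + z² = (0.0937)² + (0.0558)² = 0.01189 m², and (R²+z²)^(3/2) = 1.30×10⁻³ m³.
B = (4π×10⁻⁷ × 9.95 × 0.00878) / (2 × 1.30×10⁻³) = 4.23×10⁻⁵ T.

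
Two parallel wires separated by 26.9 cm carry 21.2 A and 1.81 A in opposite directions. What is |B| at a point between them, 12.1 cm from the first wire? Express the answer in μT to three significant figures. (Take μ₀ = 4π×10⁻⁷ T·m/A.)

B ≈ 37.5 μT

Each long wire gives B = μ₀I/(2πd). Distances are d₁ = 0.121 m and d₂ = 0.148 m.
B₁ = 3.50×10⁻⁵ T, B₂ = 2.45×10⁻⁶ T.
Between antiparallel currents both contributions point the same way, so they add. B = B₁ + B₂ = 3.50×10⁻⁵ + 2.45×10⁻⁶ = 3.75×10⁻⁵ T.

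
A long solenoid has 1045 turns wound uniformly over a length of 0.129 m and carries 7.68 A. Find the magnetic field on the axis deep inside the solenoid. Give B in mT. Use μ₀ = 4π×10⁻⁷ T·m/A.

Inside a long solenoid, B = μ₀nI with n = 8101 turns/m.
B = 4π×10⁻⁷ × 8101 × 7.68 = 7.82×10⁻² T.

B ≈ 78.2 mT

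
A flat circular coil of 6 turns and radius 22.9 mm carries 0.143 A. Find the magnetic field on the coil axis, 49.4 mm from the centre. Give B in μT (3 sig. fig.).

For an N-turn flat coil, B = Nμ₀IR²/[2(R²+z²)^(3/2)] with R = 0.0229 m, z = 0.0494 m.
B = 6 × 2.92×10⁻⁷ T = 1.75×10⁻⁶ T.

B ≈ 1.75 μT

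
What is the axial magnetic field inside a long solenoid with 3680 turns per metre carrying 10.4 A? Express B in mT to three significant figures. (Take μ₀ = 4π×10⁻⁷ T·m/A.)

B ≈ 48.1 mT

Inside a long solenoid, B = μ₀nI with n = 3680 turns/m.
B = 4π×10⁻⁷ × 3680 × 10.4 = 4.81×10⁻² T.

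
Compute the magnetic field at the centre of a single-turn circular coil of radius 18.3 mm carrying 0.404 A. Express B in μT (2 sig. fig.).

At the centre of a circular loop the Biot–Savart law gives B = μ₀I/(2R).
B = (4π×10⁻⁷ × 0.404) / (2 × 0.0183) = 1.39×10⁻⁵ T.

B ≈ 14 μT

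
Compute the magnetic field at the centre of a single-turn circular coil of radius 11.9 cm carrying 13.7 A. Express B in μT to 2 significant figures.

B ≈ 72 μT

At the centre of a circular loop the Biot–Savart law gives B = μ₀I/(2R).
B = (4π×10⁻⁷ × 13.7) / (2 × 0.119) = 7.23×10⁻⁵ T.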